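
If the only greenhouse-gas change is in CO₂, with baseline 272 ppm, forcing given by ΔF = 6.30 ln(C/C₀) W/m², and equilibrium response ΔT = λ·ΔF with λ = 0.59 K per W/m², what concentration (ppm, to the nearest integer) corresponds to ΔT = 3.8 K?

C ≈ 756 ppm

Required forcing: ΔF = ΔT/λ = 3.8/0.59 = 6.4407 W/m².
Then ln(C/272) = ΔF/6.30 = 6.4407/6.30 = 1.02233.
So C = 272 × e^1.02233 = 272 × 2.77966 = 756.07 ppm.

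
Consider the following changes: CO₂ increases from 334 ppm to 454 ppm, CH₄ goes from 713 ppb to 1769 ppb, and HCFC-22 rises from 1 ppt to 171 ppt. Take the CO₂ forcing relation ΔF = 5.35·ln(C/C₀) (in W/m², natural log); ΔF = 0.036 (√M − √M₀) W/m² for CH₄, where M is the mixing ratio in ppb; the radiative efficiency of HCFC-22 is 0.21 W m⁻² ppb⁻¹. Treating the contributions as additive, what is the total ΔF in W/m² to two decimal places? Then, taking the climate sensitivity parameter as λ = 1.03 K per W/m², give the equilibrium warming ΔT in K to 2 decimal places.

ΔF = 2.23 W/m²; ΔT = 2.30 K

CO₂: 5.35 × ln(454/334) = 5.35 × ln(1.35928) = 5.35 × 0.30696 = 1.6422 W/m².
CH₄: 0.036 × (√1769 − √713) = 0.036 × (42.0595 − 26.7021) = 0.036 × 15.3574 = 0.5529 W/m².
HCFC-22: Δ = 171 − 1 = 170 ppt = 0.170 ppb; ΔF = 0.21 × 0.170 = 0.0357 W/m².
Total ΔF = 1.6422 + 0.5529 + 0.0357 = 2.2308 W/m².
ΔT = λ ΔF = 1.03 × 2.23 = 2.2969 K.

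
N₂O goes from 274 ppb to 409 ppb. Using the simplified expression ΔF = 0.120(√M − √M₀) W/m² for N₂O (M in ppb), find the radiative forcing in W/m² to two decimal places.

ΔF = 0.44 W/m²

N₂O: 0.120 × (√409 − √274) = 0.120 × (20.2237 − 16.5529) = 0.120 × 3.6708 = 0.4405 W/m².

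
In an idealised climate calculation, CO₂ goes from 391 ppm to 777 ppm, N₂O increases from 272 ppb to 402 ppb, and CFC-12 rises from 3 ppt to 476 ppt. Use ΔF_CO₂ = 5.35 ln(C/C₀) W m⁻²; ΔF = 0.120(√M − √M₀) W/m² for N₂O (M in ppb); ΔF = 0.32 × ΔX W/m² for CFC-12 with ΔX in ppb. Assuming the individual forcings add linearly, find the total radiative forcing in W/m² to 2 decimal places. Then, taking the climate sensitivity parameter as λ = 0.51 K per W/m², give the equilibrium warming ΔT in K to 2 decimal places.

CO₂: 5.35 × ln(777/391) = 5.35 × ln(1.98721) = 5.35 × 0.68673 = 3.6740 W/m².
N₂O: 0.120 × (√402 − √272) = 0.120 × (20.0499 − 16.4924) = 0.120 × 3.5575 = 0.4269 W/m².
CFC-12: Δ = 476 − 3 = 473 ppt = 0.473 ppb; ΔF = 0.32 × 0.473 = 0.1514 W/m².
Total ΔF = 3.6740 + 0.4269 + 0.1514 = 4.2523 W/m².
ΔT = λ ΔF = 0.51 × 4.25 = 2.1675 K.

ΔF = 4.25 W/m²; ΔT = 2.17 K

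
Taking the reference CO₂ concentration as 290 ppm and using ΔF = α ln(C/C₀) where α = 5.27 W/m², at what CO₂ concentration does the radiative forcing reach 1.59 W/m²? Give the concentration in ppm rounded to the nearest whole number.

C ≈ 392 ppm

Set 5.27 ln(C/290) = 1.59, so ln(C/290) = 1.59/5.27 = 0.30171.
Then C/290 = e^0.30171 = 1.35217, giving C = 290 × 1.35217 = 392.13 ppm.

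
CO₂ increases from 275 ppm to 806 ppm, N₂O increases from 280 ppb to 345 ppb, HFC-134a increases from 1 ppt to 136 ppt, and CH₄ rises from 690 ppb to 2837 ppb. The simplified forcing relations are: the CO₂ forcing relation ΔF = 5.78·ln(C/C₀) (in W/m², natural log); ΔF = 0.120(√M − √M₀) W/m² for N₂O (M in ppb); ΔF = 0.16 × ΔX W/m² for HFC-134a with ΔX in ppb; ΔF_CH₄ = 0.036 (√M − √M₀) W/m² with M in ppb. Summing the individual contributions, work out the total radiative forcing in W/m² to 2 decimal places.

CO₂: 5.78 × ln(806/275) = 5.78 × ln(2.93091) = 5.78 × 1.07531 = 6.2153 W/m².
N₂O: 0.120 × (√345 − √280) = 0.120 × (18.5742 − 16.7332) = 0.120 × 1.8410 = 0.2209 W/m².
HFC-134a: Δ = 136 − 1 = 135 ppt = 0.135 ppb; ΔF = 0.16 × 0.135 = 0.0216 W/m².
CH₄: 0.036 × (√2837 − √690) = 0.036 × (53.2635 − 26.2679) = 0.036 × 26.9956 = 0.9718 W/m².
Total ΔF = 6.2153 + 0.2209 + 0.0216 + 0.9718 = 7.4296 W/m².

ΔF = 7.43 W/m²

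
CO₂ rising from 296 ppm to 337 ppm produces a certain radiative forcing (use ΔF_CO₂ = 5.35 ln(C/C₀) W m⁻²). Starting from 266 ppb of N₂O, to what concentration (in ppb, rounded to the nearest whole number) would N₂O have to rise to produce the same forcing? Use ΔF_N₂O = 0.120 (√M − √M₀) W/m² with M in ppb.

CO₂ forcing: 5.35 × ln(337/296) = 5.35 × 0.129723 = 0.69402 W/m².
Set 0.120(√M − √266) = 0.69402: √M = 0.69402/0.120 + √266 = 5.7835 + 16.3095 = 22.0930.
M = (22.0930)² = 488.10 ppb.

M ≈ 488 ppb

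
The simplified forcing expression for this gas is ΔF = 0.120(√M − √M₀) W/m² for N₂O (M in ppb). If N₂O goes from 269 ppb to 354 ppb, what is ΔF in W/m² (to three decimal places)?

ΔF = 0.290 W/m²

N₂O: 0.120 × (√354 − √269) = 0.120 × (18.8149 − 16.4012) = 0.120 × 2.4137 = 0.2896 W/m².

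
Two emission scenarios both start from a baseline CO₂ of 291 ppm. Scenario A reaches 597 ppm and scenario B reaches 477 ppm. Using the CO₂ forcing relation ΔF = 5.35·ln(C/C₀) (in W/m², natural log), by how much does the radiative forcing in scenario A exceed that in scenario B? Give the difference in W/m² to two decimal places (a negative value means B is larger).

ΔF_A − ΔF_B = 1.20 W/m²

ΔF_A = 5.35 ln(597/291) = 5.35 × 0.71859 = 3.8445 W/m².
ΔF_B = 5.35 ln(477/291) = 5.35 × 0.49419 = 2.6439 W/m².
Difference: 3.8445 − 2.6439 = 1.2006 W/m².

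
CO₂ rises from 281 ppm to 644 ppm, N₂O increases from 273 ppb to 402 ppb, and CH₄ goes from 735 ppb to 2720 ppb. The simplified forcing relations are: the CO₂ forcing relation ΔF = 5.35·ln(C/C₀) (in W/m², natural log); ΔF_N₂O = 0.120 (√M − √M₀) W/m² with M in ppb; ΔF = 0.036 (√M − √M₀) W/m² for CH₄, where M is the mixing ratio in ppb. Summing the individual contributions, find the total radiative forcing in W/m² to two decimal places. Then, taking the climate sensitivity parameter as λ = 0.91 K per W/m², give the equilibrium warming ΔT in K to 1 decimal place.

ΔF = 5.76 W/m²; ΔT = 5.2 K

CO₂: 5.35 × ln(644/281) = 5.35 × ln(2.29181) = 5.35 × 0.82934 = 4.4370 W/m².
N₂O: 0.120 × (√402 − √273) = 0.120 × (20.0499 − 16.5227) = 0.120 × 3.5272 = 0.4233 W/m².
CH₄: 0.036 × (√2720 − √735) = 0.036 × (52.1536 − 27.1109) = 0.036 × 25.0427 = 0.9015 W/m².
Total ΔF = 4.4370 + 0.4233 + 0.9015 = 5.7618 W/m².
ΔT = λ ΔF = 0.91 × 5.76 = 5.2416 K.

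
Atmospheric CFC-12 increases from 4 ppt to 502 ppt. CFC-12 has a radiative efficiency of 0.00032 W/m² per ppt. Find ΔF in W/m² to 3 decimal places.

CFC-12: ΔF = 0.00032 × (502 − 4) = 0.00032 × 498 = 0.1594 W/m².

ΔF = 0.159 W/m²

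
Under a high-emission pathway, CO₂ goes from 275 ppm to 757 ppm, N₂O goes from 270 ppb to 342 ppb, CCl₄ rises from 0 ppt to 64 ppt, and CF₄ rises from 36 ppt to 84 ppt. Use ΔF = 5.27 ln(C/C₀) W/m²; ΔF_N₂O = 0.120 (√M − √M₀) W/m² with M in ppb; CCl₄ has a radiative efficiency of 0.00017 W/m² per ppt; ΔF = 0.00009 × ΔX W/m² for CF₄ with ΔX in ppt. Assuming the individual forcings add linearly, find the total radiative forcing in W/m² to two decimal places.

CO₂: 5.27 × ln(757/275) = 5.27 × ln(2.75273) = 5.27 × 1.01259 = 5.3363 W/m².
N₂O: 0.120 × (√342 − √270) = 0.120 × (18.4932 − 16.4317) = 0.120 × 2.0615 = 0.2474 W/m².
CCl₄: ΔF = 0.00017 × (64 − 0) = 0.00017 × 64 = 0.0109 W/m².
CF₄: ΔF = 0.00009 × (84 − 36) = 0.00009 × 48 = 0.0043 W/m².
Total ΔF = 5.3363 + 0.2474 + 0.0109 + 0.0043 = 5.5989 W/m².

ΔF = 5.60 W/m²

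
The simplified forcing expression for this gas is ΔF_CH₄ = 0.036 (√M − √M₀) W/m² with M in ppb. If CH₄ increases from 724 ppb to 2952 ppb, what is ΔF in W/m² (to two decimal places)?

CH₄: 0.036 × (√2952 − √724) = 0.036 × (54.3323 − 26.9072) = 0.036 × 27.4251 = 0.9873 W/m².

ΔF = 0.99 W/m²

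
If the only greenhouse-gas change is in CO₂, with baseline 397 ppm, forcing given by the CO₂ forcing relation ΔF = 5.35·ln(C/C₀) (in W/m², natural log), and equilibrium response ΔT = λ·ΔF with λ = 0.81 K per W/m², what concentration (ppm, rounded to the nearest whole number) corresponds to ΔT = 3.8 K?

Required forcing: ΔF = ΔT/λ = 3.8/0.81 = 4.6914 W/m².
Then ln(C/397) = ΔF/5.35 = 4.6914/5.35 = 0.87690.
So C = 397 × e^0.87690 = 397 × 2.40344 = 954.17 ppm.

C ≈ 954 ppm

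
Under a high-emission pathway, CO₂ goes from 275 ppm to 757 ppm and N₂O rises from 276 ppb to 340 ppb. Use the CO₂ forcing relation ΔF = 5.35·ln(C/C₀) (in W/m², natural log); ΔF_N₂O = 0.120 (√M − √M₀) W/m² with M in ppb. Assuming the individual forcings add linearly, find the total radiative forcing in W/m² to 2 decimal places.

ΔF = 5.64 W/m²

CO₂: 5.35 × ln(757/275) = 5.35 × ln(2.75273) = 5.35 × 1.01259 = 5.4174 W/m².
N₂O: 0.120 × (√340 − √276) = 0.120 × (18.4391 − 16.6132) = 0.120 × 1.8259 = 0.2191 W/m².
Total ΔF = 5.4174 + 0.2191 = 5.6365 W/m².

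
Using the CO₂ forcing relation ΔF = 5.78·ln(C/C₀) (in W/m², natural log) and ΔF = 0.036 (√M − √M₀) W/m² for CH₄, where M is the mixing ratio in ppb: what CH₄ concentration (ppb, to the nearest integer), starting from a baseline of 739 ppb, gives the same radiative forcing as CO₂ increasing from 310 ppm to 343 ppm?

M ≈ 1886 ppb

CO₂ forcing: 5.78 × ln(343/310) = 5.78 × 0.101158 = 0.58469 W/m².
Set 0.036(√M − √739) = 0.58469: √M = 0.58469/0.036 + √739 = 16.2414 + 27.1846 = 43.4260.
M = (43.4260)² = 1885.82 ppb.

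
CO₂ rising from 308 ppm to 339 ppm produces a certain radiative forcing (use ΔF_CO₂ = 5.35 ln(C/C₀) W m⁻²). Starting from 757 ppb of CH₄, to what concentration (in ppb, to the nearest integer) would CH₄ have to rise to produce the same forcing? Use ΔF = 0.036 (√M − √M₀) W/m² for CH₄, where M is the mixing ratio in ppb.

CO₂ forcing: 5.35 × ln(339/308) = 5.35 × 0.095900 = 0.51307 W/m².
Set 0.036(√M − √757) = 0.51307: √M = 0.51307/0.036 + √757 = 14.2519 + 27.5136 = 41.7655.
M = (41.7655)² = 1744.36 ppb.

M ≈ 1744 ppb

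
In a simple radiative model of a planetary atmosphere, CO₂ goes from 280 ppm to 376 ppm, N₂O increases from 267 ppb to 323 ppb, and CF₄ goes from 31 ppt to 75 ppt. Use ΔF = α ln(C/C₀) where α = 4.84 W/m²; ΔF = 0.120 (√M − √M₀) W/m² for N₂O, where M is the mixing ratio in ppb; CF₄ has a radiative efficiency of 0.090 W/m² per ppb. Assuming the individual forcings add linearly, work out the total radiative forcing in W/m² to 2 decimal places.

CO₂: 4.84 × ln(376/280) = 4.84 × ln(1.34286) = 4.84 × 0.29480 = 1.4268 W/m².
N₂O: 0.120 × (√323 − √267) = 0.120 × (17.9722 − 16.3401) = 0.120 × 1.6321 = 0.1959 W/m².
CF₄: Δ = 75 − 31 = 44 ppt = 0.044 ppb; ΔF = 0.090 × 0.044 = 0.0040 W/m².
Total ΔF = 1.4268 + 0.1959 + 0.0040 = 1.6267 W/m².

ΔF = 1.63 W/m²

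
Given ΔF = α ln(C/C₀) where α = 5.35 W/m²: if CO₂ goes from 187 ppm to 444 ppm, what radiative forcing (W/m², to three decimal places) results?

CO₂: 5.35 × ln(444/187) = 5.35 × ln(2.37433) = 5.35 × 0.86472 = 4.6263 W/m².

ΔF = 4.626 W/m²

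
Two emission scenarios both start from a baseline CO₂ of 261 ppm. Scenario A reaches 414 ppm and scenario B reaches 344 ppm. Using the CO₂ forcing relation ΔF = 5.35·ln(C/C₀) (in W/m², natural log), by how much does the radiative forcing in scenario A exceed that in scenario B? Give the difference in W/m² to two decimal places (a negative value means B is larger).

ΔF_A = 5.35 ln(414/261) = 5.35 × 0.46135 = 2.4682 W/m².
ΔF_B = 5.35 ln(344/261) = 5.35 × 0.27612 = 1.4772 W/m².
Difference: 2.4682 − 1.4772 = 0.9910 W/m².

ΔF_A − ΔF_B = 0.99 W/m²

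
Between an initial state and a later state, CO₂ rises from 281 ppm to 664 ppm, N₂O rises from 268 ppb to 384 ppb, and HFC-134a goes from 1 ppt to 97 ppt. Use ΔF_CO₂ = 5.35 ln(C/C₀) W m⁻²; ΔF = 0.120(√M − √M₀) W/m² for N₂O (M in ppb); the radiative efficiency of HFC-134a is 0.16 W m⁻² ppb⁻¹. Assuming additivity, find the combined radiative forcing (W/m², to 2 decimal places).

ΔF = 5.00 W/m²

CO₂: 5.35 × ln(664/281) = 5.35 × ln(2.36299) = 5.35 × 0.85993 = 4.6006 W/m².
N₂O: 0.120 × (√384 − √268) = 0.120 × (19.5959 − 16.3707) = 0.120 × 3.2252 = 0.3870 W/m².
HFC-134a: Δ = 97 − 1 = 96 ppt = 0.096 ppb; ΔF = 0.16 × 0.096 = 0.0154 W/m².
Total ΔF = 4.6006 + 0.3870 + 0.0154 = 5.0030 W/m².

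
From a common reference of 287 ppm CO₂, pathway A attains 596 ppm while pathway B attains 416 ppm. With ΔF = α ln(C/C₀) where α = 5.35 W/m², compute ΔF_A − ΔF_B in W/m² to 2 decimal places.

ΔF_A = 5.35 ln(596/287) = 5.35 × 0.73076 = 3.9096 W/m².
ΔF_B = 5.35 ln(416/287) = 5.35 × 0.37120 = 1.9859 W/m².
Difference: 3.9096 − 1.9859 = 1.9237 W/m².

ΔF_A − ΔF_B = 1.92 W/m²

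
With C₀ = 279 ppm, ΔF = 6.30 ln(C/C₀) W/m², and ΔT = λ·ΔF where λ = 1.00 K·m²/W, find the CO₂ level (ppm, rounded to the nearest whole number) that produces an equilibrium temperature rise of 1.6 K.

C ≈ 360 ppm

Required forcing: ΔF = ΔT/λ = 1.6/1.00 = 1.6000 W/m².
Then ln(C/279) = ΔF/6.30 = 1.6000/6.30 = 0.25397.
So C = 279 × e^0.25397 = 279 × 1.28913 = 359.67 ppm.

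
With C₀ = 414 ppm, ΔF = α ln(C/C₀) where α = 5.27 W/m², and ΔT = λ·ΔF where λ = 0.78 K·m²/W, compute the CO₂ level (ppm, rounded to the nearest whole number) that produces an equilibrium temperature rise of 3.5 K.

Required forcing: ΔF = ΔT/λ = 3.5/0.78 = 4.4872 W/m².
Then ln(C/414) = ΔF/5.27 = 4.4872/5.27 = 0.85146.
So C = 414 × e^0.85146 = 414 × 2.34307 = 970.03 ppm.

C ≈ 970 ppm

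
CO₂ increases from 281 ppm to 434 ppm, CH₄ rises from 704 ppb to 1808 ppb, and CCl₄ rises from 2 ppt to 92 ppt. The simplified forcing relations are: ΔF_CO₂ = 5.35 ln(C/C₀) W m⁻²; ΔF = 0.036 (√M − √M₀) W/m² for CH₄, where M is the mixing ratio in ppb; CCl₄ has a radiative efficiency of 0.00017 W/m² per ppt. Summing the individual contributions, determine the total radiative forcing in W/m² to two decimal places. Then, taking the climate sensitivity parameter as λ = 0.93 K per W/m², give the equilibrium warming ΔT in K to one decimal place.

CO₂: 5.35 × ln(434/281) = 5.35 × ln(1.54448) = 5.35 × 0.43469 = 2.3256 W/m².
CH₄: 0.036 × (√1808 − √704) = 0.036 × (42.5206 − 26.5330) = 0.036 × 15.9876 = 0.5756 W/m².
CCl₄: ΔF = 0.00017 × (92 − 2) = 0.00017 × 90 = 0.0153 W/m².
Total ΔF = 2.3256 + 0.5756 + 0.0153 = 2.9165 W/m².
ΔT = λ ΔF = 0.93 × 2.92 = 2.7156 K.

ΔF = 2.92 W/m²; ΔT = 2.7 K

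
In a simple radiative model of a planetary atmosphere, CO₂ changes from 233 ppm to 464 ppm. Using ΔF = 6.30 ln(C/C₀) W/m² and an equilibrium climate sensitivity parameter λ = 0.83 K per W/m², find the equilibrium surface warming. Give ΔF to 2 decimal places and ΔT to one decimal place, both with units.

ΔF = 4.34 W/m²; ΔT = 3.6 K

CO₂: 6.30 × ln(464/233) = 6.30 × ln(1.99142) = 6.30 × 0.68885 = 4.3398 W/m².
ΔT = λ ΔF = 0.83 × 4.34 = 3.6022 K.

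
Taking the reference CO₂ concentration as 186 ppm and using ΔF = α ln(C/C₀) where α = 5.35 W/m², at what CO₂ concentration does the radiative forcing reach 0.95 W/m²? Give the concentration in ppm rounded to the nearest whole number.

C ≈ 222 ppm

Set 5.35 ln(C/186) = 0.95, so ln(C/186) = 0.95/5.35 = 0.17757.
Then C/186 = e^0.17757 = 1.19431, giving C = 186 × 1.19431 = 222.14 ppm.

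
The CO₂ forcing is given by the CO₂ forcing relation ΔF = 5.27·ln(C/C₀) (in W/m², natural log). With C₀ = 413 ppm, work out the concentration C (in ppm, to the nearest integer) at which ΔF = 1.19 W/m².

C ≈ 518 ppm

Set 5.27 ln(C/413) = 1.19, so ln(C/413) = 1.19/5.27 = 0.22581.
Then C/413 = e^0.22581 = 1.25334, giving C = 413 × 1.25334 = 517.63 ppm.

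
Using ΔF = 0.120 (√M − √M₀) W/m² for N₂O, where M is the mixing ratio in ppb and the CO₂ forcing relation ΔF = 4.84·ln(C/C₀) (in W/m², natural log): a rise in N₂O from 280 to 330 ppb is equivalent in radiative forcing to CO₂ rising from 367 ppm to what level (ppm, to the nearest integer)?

C ≈ 380 ppm

N₂O forcing: 0.120 × (√330 − √280) = 0.120 × (18.1659 − 16.7332) = 0.120 × 1.4327 = 0.17192 W/m².
Set 4.84 ln(C/367) = 0.17192: ln(C/367) = 0.17192/4.84 = 0.03552, so C = 367 × e^0.03552 = 367 × 1.03616 = 380.27 ppm.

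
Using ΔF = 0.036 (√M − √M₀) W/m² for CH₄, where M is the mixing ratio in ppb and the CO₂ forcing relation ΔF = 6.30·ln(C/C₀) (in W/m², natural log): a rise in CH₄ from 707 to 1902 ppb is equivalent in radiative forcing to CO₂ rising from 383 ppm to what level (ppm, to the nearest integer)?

CH₄ forcing: 0.036 × (√1902 − √707) = 0.036 × (43.6119 − 26.5895) = 0.036 × 17.0224 = 0.61281 W/m².
Set 6.30 ln(C/383) = 0.61281: ln(C/383) = 0.61281/6.30 = 0.09727, so C = 383 × e^0.09727 = 383 × 1.10216 = 422.13 ppm.

C ≈ 422 ppm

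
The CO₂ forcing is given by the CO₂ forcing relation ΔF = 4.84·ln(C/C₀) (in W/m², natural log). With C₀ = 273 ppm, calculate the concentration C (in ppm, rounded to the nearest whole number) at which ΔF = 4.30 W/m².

C ≈ 664 ppm

Set 4.84 ln(C/273) = 4.30, so ln(C/273) = 4.30/4.84 = 0.88843.
Then C/273 = e^0.88843 = 2.43131, giving C = 273 × 2.43131 = 663.75 ppm.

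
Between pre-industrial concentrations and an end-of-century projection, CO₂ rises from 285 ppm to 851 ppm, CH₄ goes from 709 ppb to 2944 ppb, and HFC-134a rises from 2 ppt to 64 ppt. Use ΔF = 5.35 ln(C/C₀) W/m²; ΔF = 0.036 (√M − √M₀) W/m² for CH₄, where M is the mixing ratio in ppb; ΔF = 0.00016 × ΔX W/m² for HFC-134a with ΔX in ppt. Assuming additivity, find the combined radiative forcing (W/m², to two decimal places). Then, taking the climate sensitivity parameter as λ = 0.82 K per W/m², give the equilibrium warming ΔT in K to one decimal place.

ΔF = 6.86 W/m²; ΔT = 5.6 K

CO₂: 5.35 × ln(851/285) = 5.35 × ln(2.98596) = 5.35 × 1.09392 = 5.8525 W/m².
CH₄: 0.036 × (√2944 − √709) = 0.036 × (54.2586 − 26.6271) = 0.036 × 27.6315 = 0.9947 W/m².
HFC-134a: ΔF = 0.00016 × (64 − 2) = 0.00016 × 62 = 0.0099 W/m².
Total ΔF = 5.8525 + 0.9947 + 0.0099 = 6.8571 W/m².
ΔT = λ ΔF = 0.82 × 6.86 = 5.6252 K.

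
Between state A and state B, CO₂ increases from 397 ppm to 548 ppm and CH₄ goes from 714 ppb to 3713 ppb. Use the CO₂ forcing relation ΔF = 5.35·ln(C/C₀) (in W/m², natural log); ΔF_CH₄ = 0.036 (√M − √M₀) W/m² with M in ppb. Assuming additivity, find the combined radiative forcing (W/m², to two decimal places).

ΔF = 2.96 W/m²

CO₂: 5.35 × ln(548/397) = 5.35 × ln(1.38035) = 5.35 × 0.32234 = 1.7245 W/m².
CH₄: 0.036 × (√3713 − √714) = 0.036 × (60.9344 − 26.7208) = 0.036 × 34.2136 = 1.2317 W/m².
Total ΔF = 1.7245 + 1.2317 = 2.9562 W/m².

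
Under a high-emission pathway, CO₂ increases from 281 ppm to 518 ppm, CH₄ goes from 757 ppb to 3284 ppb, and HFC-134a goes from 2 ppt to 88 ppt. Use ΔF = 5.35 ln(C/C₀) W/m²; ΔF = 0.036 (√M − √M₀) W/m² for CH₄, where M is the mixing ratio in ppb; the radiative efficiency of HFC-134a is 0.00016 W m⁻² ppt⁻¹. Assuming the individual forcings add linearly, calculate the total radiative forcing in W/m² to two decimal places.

ΔF = 4.36 W/m²

CO₂: 5.35 × ln(518/281) = 5.35 × ln(1.84342) = 5.35 × 0.61162 = 3.2722 W/m².
CH₄: 0.036 × (√3284 − √757) = 0.036 × (57.3062 − 27.5136) = 0.036 × 29.7926 = 1.0725 W/m².
HFC-134a: ΔF = 0.00016 × (88 − 2) = 0.00016 × 86 = 0.0138 W/m².
Total ΔF = 3.2722 + 1.0725 + 0.0138 = 4.3585 W/m².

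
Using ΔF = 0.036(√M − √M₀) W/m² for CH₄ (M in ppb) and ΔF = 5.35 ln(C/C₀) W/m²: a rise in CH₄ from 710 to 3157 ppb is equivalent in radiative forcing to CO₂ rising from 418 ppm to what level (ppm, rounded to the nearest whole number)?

CH₄ forcing: 0.036 × (√3157 − √710) = 0.036 × (56.1872 − 26.6458) = 0.036 × 29.5414 = 1.06349 W/m².
Set 5.35 ln(C/418) = 1.06349: ln(C/418) = 1.06349/5.35 = 0.19878, so C = 418 × e^0.19878 = 418 × 1.21991 = 509.92 ppm.

C ≈ 510 ppm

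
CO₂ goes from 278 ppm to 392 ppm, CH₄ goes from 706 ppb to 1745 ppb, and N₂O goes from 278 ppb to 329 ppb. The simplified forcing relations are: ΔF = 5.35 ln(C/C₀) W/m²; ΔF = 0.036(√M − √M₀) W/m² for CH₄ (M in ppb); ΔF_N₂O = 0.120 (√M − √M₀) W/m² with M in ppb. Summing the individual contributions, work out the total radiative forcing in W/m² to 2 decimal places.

CO₂: 5.35 × ln(392/278) = 5.35 × ln(1.41007) = 5.35 × 0.34364 = 1.8385 W/m².
CH₄: 0.036 × (√1745 − √706) = 0.036 × (41.7732 − 26.5707) = 0.036 × 15.2025 = 0.5473 W/m².
N₂O: 0.120 × (√329 − √278) = 0.120 × (18.1384 − 16.6733) = 0.120 × 1.4651 = 0.1758 W/m².
Total ΔF = 1.8385 + 0.5473 + 0.1758 = 2.5616 W/m².

ΔF = 2.56 W/m²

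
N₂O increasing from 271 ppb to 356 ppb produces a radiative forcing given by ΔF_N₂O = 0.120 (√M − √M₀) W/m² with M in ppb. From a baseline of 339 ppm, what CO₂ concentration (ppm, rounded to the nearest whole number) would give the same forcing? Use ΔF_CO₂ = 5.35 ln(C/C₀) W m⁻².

N₂O forcing: 0.120 × (√356 − √271) = 0.120 × (18.8680 − 16.4621) = 0.120 × 2.4059 = 0.28871 W/m².
Set 5.35 ln(C/339) = 0.28871: ln(C/339) = 0.28871/5.35 = 0.05396, so C = 339 × e^0.05396 = 339 × 1.05544 = 357.79 ppm.

C ≈ 358 ppm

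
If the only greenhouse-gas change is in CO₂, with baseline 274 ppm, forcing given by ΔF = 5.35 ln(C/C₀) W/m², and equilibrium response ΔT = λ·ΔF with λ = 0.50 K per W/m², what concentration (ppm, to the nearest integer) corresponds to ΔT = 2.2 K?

Required forcing: ΔF = ΔT/λ = 2.2/0.50 = 4.4000 W/m².
Then ln(C/274) = ΔF/5.35 = 4.4000/5.35 = 0.82243.
So C = 274 × e^0.82243 = 274 × 2.27602 = 623.63 ppm.

C ≈ 624 ppm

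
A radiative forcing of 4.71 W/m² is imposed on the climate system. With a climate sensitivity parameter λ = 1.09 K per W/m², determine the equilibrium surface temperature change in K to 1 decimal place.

ΔT = λ ΔF = 1.09 × 4.71 = 5.1339 K.

ΔT = 5.1 K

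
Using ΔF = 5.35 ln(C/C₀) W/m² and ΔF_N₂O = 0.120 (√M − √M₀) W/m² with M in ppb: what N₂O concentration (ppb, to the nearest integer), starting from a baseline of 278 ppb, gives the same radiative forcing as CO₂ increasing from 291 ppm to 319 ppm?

M ≈ 431 ppb

CO₂ forcing: 5.35 × ln(319/291) = 5.35 × 0.091868 = 0.49149 W/m².
Set 0.120(√M − √278) = 0.49149: √M = 0.49149/0.120 + √278 = 4.0958 + 16.6733 = 20.7691.
M = (20.7691)² = 431.36 ppb.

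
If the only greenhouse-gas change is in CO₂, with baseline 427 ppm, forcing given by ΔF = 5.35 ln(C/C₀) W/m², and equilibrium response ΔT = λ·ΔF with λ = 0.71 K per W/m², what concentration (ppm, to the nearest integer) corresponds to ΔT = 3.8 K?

Required forcing: ΔF = ΔT/λ = 3.8/0.71 = 5.3521 W/m².
Then ln(C/427) = ΔF/5.35 = 5.3521/5.35 = 1.00039.
So C = 427 × e^1.00039 = 427 × 2.71934 = 1161.16 ppm.

C ≈ 1161 ppm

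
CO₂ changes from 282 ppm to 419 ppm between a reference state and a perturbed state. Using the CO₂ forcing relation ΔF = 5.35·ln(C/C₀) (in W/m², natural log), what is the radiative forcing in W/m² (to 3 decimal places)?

CO₂ absorption bands are partially saturated, so forcing scales with the logarithm of the concentration ratio.
CO₂: 5.35 × ln(419/282) = 5.35 × ln(1.48582) = 5.35 × 0.39597 = 2.1184 W/m².

ΔF = 2.118 W/m²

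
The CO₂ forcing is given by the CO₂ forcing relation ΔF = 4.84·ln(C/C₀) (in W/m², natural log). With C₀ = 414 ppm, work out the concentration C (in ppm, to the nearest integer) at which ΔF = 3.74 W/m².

Set 4.84 ln(C/414) = 3.74, so ln(C/414) = 3.74/4.84 = 0.77273.
Then C/414 = e^0.77273 = 2.16567, giving C = 414 × 2.16567 = 896.59 ppm.

C ≈ 897 ppm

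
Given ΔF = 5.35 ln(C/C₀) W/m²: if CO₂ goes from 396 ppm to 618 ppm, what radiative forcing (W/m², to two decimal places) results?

CO₂ absorption bands are partially saturated, so forcing scales with the logarithm of the concentration ratio.
CO₂: 5.35 × ln(618/396) = 5.35 × ln(1.56061) = 5.35 × 0.44508 = 2.3812 W/m².

ΔF = 2.38 W/m²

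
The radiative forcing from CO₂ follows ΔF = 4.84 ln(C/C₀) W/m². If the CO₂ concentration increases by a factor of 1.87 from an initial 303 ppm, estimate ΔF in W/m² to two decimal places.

Because the forcing depends only on the ratio C/C₀, the initial concentration does not enter.
ΔF = 4.84 × ln(1.87) = 4.84 × 0.62594 = 3.0295 W/m².

ΔF = 3.03 W/m²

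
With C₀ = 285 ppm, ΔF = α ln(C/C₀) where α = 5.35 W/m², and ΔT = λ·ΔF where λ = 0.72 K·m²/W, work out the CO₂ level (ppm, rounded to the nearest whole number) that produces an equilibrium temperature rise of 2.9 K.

Required forcing: ΔF = ΔT/λ = 2.9/0.72 = 4.0278 W/m².
Then ln(C/285) = ΔF/5.35 = 4.0278/5.35 = 0.75286.
So C = 285 × e^0.75286 = 285 × 2.12306 = 605.07 ppm.

C ≈ 605 ppm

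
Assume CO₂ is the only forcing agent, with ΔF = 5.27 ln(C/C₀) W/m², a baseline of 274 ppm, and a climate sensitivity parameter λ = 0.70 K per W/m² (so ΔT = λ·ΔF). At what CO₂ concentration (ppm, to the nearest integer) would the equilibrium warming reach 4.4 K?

C ≈ 903 ppm

Required forcing: ΔF = ΔT/λ = 4.4/0.70 = 6.2857 W/m².
Then ln(C/274) = ΔF/5.27 = 6.2857/5.27 = 1.19273.
So C = 274 × e^1.19273 = 274 × 3.29607 = 903.12 ppm.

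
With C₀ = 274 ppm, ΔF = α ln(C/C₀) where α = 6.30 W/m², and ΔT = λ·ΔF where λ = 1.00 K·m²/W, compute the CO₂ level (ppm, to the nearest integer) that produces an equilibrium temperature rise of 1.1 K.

C ≈ 326 ppm

Required forcing: ΔF = ΔT/λ = 1.1/1.00 = 1.1000 W/m².
Then ln(C/274) = ΔF/6.30 = 1.1000/6.30 = 0.17460.
So C = 274 × e^0.17460 = 274 × 1.19077 = 326.27 ppm.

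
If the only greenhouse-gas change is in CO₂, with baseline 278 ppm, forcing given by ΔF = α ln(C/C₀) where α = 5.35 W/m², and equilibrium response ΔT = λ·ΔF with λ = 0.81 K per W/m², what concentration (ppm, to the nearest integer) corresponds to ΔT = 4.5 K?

Required forcing: ΔF = ΔT/λ = 4.5/0.81 = 5.5556 W/m².
Then ln(C/278) = ΔF/5.35 = 5.5556/5.35 = 1.03843.
So C = 278 × e^1.03843 = 278 × 2.82478 = 785.29 ppm.

C ≈ 785 ppm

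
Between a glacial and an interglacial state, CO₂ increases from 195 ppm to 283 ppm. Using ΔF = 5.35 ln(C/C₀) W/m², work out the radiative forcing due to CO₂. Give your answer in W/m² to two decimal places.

ΔF = 1.99 W/m²

CO₂: 5.35 × ln(283/195) = 5.35 × ln(1.45128) = 5.35 × 0.37245 = 1.9926 W/m².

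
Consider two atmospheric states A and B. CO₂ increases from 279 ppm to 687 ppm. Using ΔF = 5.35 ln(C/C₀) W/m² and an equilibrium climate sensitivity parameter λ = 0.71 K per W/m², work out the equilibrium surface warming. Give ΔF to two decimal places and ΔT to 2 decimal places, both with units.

ΔF = 4.82 W/m²; ΔT = 3.42 K

CO₂: 5.35 × ln(687/279) = 5.35 × ln(2.46237) = 5.35 × 0.90112 = 4.8210 W/m².
ΔT = λ ΔF = 0.71 × 4.82 = 3.4222 K.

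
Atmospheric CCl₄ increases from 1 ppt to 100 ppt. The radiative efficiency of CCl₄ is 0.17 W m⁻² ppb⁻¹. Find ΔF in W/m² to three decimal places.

CCl₄: Δ = 100 − 1 = 99 ppt = 0.099 ppb; ΔF = 0.17 × 0.099 = 0.0168 W/m².

ΔF = 0.017 W/m²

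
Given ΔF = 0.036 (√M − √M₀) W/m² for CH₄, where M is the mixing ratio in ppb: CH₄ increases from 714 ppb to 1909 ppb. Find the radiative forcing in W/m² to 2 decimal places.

ΔF = 0.61 W/m²

CH₄: 0.036 × (√1909 − √714) = 0.036 × (43.6921 − 26.7208) = 0.036 × 16.9713 = 0.6110 W/m².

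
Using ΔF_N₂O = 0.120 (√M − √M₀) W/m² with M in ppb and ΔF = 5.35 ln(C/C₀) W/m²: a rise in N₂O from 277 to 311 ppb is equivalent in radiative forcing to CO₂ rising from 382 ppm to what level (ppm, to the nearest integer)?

C ≈ 391 ppm

N₂O forcing: 0.120 × (√311 − √277) = 0.120 × (17.6352 − 16.6433) = 0.120 × 0.9919 = 0.11903 W/m².
Set 5.35 ln(C/382) = 0.11903: ln(C/382) = 0.11903/5.35 = 0.02225, so C = 382 × e^0.02225 = 382 × 1.02250 = 390.60 ppm.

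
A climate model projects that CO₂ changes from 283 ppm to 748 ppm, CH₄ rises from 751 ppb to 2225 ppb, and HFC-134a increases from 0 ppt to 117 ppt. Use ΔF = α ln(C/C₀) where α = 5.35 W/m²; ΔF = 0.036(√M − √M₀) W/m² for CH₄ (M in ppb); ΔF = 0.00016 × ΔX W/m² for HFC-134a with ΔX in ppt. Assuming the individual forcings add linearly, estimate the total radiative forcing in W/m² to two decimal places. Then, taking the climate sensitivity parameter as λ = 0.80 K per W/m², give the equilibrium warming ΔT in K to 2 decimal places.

CO₂: 5.35 × ln(748/283) = 5.35 × ln(2.64311) = 5.35 × 0.97196 = 5.2000 W/m².
CH₄: 0.036 × (√2225 − √751) = 0.036 × (47.1699 − 27.4044) = 0.036 × 19.7655 = 0.7116 W/m².
HFC-134a: ΔF = 0.00016 × (117 − 0) = 0.00016 × 117 = 0.0187 W/m².
Total ΔF = 5.2000 + 0.7116 + 0.0187 = 5.9303 W/m².
ΔT = λ ΔF = 0.80 × 5.93 = 4.7440 K.

ΔF = 5.93 W/m²; ΔT = 4.74 K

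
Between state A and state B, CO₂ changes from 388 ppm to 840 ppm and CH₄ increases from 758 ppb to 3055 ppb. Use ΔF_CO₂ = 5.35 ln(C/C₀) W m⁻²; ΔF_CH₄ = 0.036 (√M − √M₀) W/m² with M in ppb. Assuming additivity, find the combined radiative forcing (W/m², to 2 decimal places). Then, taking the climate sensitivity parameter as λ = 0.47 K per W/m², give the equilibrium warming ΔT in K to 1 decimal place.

CO₂: 5.35 × ln(840/388) = 5.35 × ln(2.16495) = 5.35 × 0.77240 = 4.1323 W/m².
CH₄: 0.036 × (√3055 − √758) = 0.036 × (55.2721 − 27.5318) = 0.036 × 27.7403 = 0.9987 W/m².
Total ΔF = 4.1323 + 0.9987 = 5.1310 W/m².
ΔT = λ ΔF = 0.47 × 5.13 = 2.4111 K.

ΔF = 5.13 W/m²; ΔT = 2.4 K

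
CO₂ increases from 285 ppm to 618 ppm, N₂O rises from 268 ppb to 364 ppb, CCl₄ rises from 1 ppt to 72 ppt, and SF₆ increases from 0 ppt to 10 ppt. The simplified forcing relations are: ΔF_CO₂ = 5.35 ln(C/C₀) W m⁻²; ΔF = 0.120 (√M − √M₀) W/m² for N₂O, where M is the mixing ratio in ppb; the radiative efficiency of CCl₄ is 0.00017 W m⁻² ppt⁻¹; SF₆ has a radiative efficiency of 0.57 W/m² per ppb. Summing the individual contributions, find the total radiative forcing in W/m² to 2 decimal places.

ΔF = 4.48 W/m²

CO₂: 5.35 × ln(618/285) = 5.35 × ln(2.16842) = 5.35 × 0.77400 = 4.1409 W/m².
N₂O: 0.120 × (√364 − √268) = 0.120 × (19.0788 − 16.3707) = 0.120 × 2.7081 = 0.3250 W/m².
CCl₄: ΔF = 0.00017 × (72 − 1) = 0.00017 × 71 = 0.0121 W/m².
SF₆: Δ = 10 − 0 = 10 ppt = 0.010 ppb; ΔF = 0.57 × 0.010 = 0.0057 W/m².
Total ΔF = 4.1409 + 0.3250 + 0.0121 + 0.0057 = 4.4837 W/m².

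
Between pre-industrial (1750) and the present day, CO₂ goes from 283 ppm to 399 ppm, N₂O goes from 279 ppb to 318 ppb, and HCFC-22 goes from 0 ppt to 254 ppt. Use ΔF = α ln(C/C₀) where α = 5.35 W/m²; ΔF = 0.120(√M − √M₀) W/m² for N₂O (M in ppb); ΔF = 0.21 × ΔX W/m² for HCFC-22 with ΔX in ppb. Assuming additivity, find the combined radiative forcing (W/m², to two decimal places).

CO₂: 5.35 × ln(399/283) = 5.35 × ln(1.40989) = 5.35 × 0.34351 = 1.8378 W/m².
N₂O: 0.120 × (√318 − √279) = 0.120 × (17.8326 − 16.7033) = 0.120 × 1.1293 = 0.1355 W/m².
HCFC-22: Δ = 254 − 0 = 254 ppt = 0.254 ppb; ΔF = 0.21 × 0.254 = 0.0533 W/m².
Total ΔF = 1.8378 + 0.1355 + 0.0533 = 2.0266 W/m².

ΔF = 2.03 W/m²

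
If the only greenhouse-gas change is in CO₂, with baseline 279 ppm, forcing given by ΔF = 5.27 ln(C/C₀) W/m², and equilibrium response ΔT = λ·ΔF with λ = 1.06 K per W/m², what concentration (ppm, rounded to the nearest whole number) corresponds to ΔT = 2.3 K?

C ≈ 421 ppm

Required forcing: ΔF = ΔT/λ = 2.3/1.06 = 2.1698 W/m².
Then ln(C/279) = ΔF/5.27 = 2.1698/5.27 = 0.41173.
So C = 279 × e^0.41173 = 279 × 1.50943 = 421.13 ppm.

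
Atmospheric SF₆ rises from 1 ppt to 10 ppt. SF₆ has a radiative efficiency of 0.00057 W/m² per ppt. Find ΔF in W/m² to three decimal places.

ΔF = 0.005 W/m²

SF₆: ΔF = 0.00057 × (10 − 1) = 0.00057 × 9 = 0.0051 W/m².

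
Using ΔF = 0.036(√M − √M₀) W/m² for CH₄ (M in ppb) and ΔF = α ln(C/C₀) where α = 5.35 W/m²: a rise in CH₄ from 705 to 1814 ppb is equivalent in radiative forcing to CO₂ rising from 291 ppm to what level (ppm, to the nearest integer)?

CH₄ forcing: 0.036 × (√1814 − √705) = 0.036 × (42.5911 − 26.5518) = 0.036 × 16.0393 = 0.57741 W/m².
Set 5.35 ln(C/291) = 0.57741: ln(C/291) = 0.57741/5.35 = 0.10793, so C = 291 × e^0.10793 = 291 × 1.11397 = 324.17 ppm.

C ≈ 324 ppm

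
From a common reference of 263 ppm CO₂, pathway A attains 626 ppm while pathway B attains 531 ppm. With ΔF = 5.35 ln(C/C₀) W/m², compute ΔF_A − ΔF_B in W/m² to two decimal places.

ΔF_A = 5.35 ln(626/263) = 5.35 × 0.86720 = 4.6395 W/m².
ΔF_B = 5.35 ln(531/263) = 5.35 × 0.70261 = 3.7590 W/m².
Difference: 4.6395 − 3.7590 = 0.8805 W/m².

ΔF_A − ΔF_B = 0.88 W/m²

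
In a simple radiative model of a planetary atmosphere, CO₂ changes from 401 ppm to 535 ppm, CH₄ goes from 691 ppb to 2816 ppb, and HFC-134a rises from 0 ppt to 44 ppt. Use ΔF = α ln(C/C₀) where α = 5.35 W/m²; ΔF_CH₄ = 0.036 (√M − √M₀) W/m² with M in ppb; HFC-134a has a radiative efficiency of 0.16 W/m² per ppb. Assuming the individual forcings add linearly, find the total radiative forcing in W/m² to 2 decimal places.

CO₂: 5.35 × ln(535/401) = 5.35 × ln(1.33416) = 5.35 × 0.28830 = 1.5424 W/m².
CH₄: 0.036 × (√2816 − √691) = 0.036 × (53.0660 − 26.2869) = 0.036 × 26.7791 = 0.9640 W/m².
HFC-134a: Δ = 44 − 0 = 44 ppt = 0.044 ppb; ΔF = 0.16 × 0.044 = 0.0070 W/m².
Total ΔF = 1.5424 + 0.9640 + 0.0070 = 2.5134 W/m².

ΔF = 2.51 W/m²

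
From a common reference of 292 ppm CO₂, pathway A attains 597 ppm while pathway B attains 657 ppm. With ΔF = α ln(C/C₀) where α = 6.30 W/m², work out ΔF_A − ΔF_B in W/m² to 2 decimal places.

ΔF_A − ΔF_B = -0.60 W/m²

ΔF_A = 6.30 ln(597/292) = 6.30 × 0.71516 = 4.5055 W/m².
ΔF_B = 6.30 ln(657/292) = 6.30 × 0.81093 = 5.1089 W/m².
Difference: 4.5055 − 5.1089 = -0.6034 W/m².
(Equivalently, ΔF_A − ΔF_B = 6.30 ln(597/657) = 6.30 × -0.09577 = -0.6034 W/m².)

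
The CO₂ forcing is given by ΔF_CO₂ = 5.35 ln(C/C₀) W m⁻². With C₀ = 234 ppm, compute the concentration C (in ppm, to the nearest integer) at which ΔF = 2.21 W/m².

C ≈ 354 ppm

Set 5.35 ln(C/234) = 2.21, so ln(C/234) = 2.21/5.35 = 0.41308.
Then C/234 = e^0.41308 = 1.51147, giving C = 234 × 1.51147 = 353.68 ppm.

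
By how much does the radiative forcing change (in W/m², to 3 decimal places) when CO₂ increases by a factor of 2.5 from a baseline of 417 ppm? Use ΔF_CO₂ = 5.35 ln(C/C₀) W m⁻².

ΔF = 5.35 × ln(2.5) = 5.35 × 0.91629 = 4.9022 W/m².

ΔF = 4.902 W/m²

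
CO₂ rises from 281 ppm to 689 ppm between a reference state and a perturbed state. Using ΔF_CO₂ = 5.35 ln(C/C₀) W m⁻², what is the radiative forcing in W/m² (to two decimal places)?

ΔF = 4.80 W/m²

CO₂ absorption bands are partially saturated, so forcing scales with the logarithm of the concentration ratio.
CO₂: 5.35 × ln(689/281) = 5.35 × ln(2.45196) = 5.35 × 0.89689 = 4.7984 W/m².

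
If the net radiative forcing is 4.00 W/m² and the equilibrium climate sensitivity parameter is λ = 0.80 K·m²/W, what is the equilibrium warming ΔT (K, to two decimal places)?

ΔT = λ ΔF = 0.80 × 4.00 = 3.2000 K.

ΔT = 3.20 K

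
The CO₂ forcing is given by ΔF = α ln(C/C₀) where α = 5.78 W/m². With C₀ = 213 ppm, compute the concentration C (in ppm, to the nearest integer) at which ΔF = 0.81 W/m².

C ≈ 245 ppm

Set 5.78 ln(C/213) = 0.81, so ln(C/213) = 0.81/5.78 = 0.14014.
Then C/213 = e^0.14014 = 1.15043, giving C = 213 × 1.15043 = 245.04 ppm.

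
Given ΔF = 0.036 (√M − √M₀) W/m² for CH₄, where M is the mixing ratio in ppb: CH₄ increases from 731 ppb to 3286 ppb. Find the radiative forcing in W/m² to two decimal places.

ΔF = 1.09 W/m²

CH₄: 0.036 × (√3286 − √731) = 0.036 × (57.3236 − 27.0370) = 0.036 × 30.2866 = 1.0903 W/m².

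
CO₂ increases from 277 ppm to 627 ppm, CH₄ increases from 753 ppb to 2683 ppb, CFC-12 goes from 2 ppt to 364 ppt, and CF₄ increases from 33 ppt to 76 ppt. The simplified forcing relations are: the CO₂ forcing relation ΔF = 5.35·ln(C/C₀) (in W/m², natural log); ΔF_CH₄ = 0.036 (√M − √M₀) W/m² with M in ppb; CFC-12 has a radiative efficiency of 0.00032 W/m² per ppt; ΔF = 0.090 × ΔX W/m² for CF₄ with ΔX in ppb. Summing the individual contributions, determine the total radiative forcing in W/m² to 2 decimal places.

ΔF = 5.37 W/m²

CO₂: 5.35 × ln(627/277) = 5.35 × ln(2.26354) = 5.35 × 0.81693 = 4.3706 W/m².
CH₄: 0.036 × (√2683 − √753) = 0.036 × (51.7977 − 27.4408) = 0.036 × 24.3569 = 0.8768 W/m².
CFC-12: ΔF = 0.00032 × (364 − 2) = 0.00032 × 362 = 0.1158 W/m².
CF₄: Δ = 76 − 33 = 43 ppt = 0.043 ppb; ΔF = 0.090 × 0.043 = 0.0039 W/m².
Total ΔF = 4.3706 + 0.8768 + 0.1158 + 0.0039 = 5.3671 W/m².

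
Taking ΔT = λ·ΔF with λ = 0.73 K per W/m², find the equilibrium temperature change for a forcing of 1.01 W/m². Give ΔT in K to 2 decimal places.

ΔT = 0.74 K

ΔT = λ ΔF = 0.73 × 1.01 = 0.7373 K.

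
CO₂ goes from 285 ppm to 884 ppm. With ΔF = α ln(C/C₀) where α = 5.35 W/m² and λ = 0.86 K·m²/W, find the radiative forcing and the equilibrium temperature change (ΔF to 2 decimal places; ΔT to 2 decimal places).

CO₂: 5.35 × ln(884/285) = 5.35 × ln(3.10175) = 5.35 × 1.13197 = 6.0560 W/m².
ΔT = λ ΔF = 0.86 × 6.06 = 5.2116 K.

ΔF = 6.06 W/m²; ΔT = 5.21 K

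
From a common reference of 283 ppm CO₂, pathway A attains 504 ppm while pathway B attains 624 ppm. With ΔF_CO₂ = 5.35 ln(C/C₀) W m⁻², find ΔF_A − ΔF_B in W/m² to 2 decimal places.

ΔF_A = 5.35 ln(504/283) = 5.35 × 0.57713 = 3.0876 W/m².
ΔF_B = 5.35 ln(624/283) = 5.35 × 0.79070 = 4.2302 W/m².
Difference: 3.0876 − 4.2302 = -1.1426 W/m².
(Equivalently, ΔF_A − ΔF_B = 5.35 ln(504/624) = 5.35 × -0.21357 = -1.1426 W/m².)

ΔF_A − ΔF_B = -1.14 W/m²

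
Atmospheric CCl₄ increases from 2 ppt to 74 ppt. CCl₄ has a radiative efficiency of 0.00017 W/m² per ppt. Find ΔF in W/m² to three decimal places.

ΔF = 0.012 W/m²

CCl₄: ΔF = 0.00017 × (74 − 2) = 0.00017 × 72 = 0.0122 W/m².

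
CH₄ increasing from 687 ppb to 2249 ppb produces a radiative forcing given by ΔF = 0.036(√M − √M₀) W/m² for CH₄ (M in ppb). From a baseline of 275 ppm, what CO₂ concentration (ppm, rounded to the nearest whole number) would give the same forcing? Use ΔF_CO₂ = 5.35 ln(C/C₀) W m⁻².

CH₄ forcing: 0.036 × (√2249 − √687) = 0.036 × (47.4236 − 26.2107) = 0.036 × 21.2129 = 0.76366 W/m².
Set 5.35 ln(C/275) = 0.76366: ln(C/275) = 0.76366/5.35 = 0.14274, so C = 275 × e^0.14274 = 275 × 1.15343 = 317.19 ppm.

C ≈ 317 ppm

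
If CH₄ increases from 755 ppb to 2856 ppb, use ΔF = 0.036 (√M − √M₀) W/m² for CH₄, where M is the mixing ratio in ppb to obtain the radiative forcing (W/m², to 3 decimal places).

ΔF = 0.935 W/m²

CH₄: 0.036 × (√2856 − √755) = 0.036 × (53.4416 − 27.4773) = 0.036 × 25.9643 = 0.9347 W/m².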